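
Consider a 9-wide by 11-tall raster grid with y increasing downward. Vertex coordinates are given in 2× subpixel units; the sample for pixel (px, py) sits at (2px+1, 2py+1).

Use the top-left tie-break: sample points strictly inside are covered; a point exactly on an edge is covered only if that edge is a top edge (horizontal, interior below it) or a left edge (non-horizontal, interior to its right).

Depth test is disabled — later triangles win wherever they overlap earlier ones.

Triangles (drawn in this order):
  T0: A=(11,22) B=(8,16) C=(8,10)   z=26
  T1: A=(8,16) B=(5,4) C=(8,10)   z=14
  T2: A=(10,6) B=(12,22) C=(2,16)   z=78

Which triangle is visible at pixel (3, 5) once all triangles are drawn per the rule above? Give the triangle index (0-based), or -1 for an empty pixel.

T0:
  2·area = 18
  edge (11, 22)→(8, 16): d=(-3,-6) top-left  bias=+0
  edge (8, 16)→(8, 10): d=(0,-6) top-left  bias=+0
  edge (8, 10)→(11, 22): d=(3,12) right/bottom  bias=-1
    (4,7)@(9, 15): e=[9,6,3] → X
    (5,7)@(11, 15): e=[21,18,-21] → .
    (4,8)@(9, 17): e=[3,6,9] → X
    (5,8)@(11, 17): e=[15,18,-15] → .
    (4,9)@(9, 19): e=[-3,6,15] → .
  covered (2 px):
    . . . . . . . . .
    . . . . . . . . .
    . . . . . . . . .
    . . . . . . . . .
    . . . . . . . . .
    . . . . . . . . .
    . . . . . . . . .
    . . . . X . . . .
    . . . . X . . . .
    . . . . . . . . .
    . . . . . . . . .
T1:
  2·area = 18
  edge (8, 16)→(5, 4): d=(-3,-12) top-left  bias=+0
  edge (5, 4)→(8, 10): d=(3,6) right/bottom  bias=-1
  edge (8, 10)→(8, 16): d=(0,6) right/bottom  bias=-1
    (3,4)@(7, 9): e=[9,3,6] → X
    (4,4)@(9, 9): e=[33,-9,-6] → .
    (3,5)@(7, 11): e=[3,9,6] → X
    (4,5)@(9, 11): e=[27,-3,-6] → .
    (3,6)@(7, 13): e=[-3,15,6] → .
  covered (2 px):
    . . . . . . . . .
    . . . . . . . . .
    . . . . . . . . .
    . . . . . . . . .
    . . . X . . . . .
    . . . X . . . . .
    . . . . . . . . .
    . . . . . . . . .
    . . . . . . . . .
    . . . . . . . . .
    . . . . . . . . .
T2:
  2·area = 148
  edge (10, 6)→(12, 22): d=(2,16) right/bottom  bias=-1
  edge (12, 22)→(2, 16): d=(-10,-6) top-left  bias=+0
  edge (2, 16)→(10, 6): d=(8,-10) top-left  bias=+0
    (4,4)@(9, 9): e=[22,112,14] → X
    (5,4)@(11, 9): e=[-10,124,34] → .
    (3,5)@(7, 11): e=[58,80,10] → X
    (5,5)@(11, 11): e=[-6,104,50] → .
    (2,6)@(5, 13): e=[94,48,6] → X
    (5,6)@(11, 13): e=[-2,84,66] → .
    (1,7)@(3, 15): e=[130,16,2] → X
    (5,7)@(11, 15): e=[2,64,82] → X
    (6,7)@(13, 15): e=[-30,76,102] → .
    (1,8)@(3, 17): e=[134,-4,18] → .
    (2,8)@(5, 17): e=[102,8,38] → X
    (6,8)@(13, 17): e=[-26,56,118] → .
    (3,9)@(7, 19): e=[74,0,74] → X  [on edge]
  covered (19 px):
    . . . . . . . . .
    . . . . . . . . .
    . . . . . . . . .
    . . . . . . . . .
    . . . . X . . . .
    . . . X X . . . .
    . . X X X . . . .
    . X X X X X . . .
    . . X X X X . . .
    . . . X X X . . .
    . . . . . X . . .

Z-buffer (winner per pixel, '.' = empty):
  . . . . . . . . .
  . . . . . . . . .
  . . . . . . . . .
  . . . . . . . . .
  . . . 1 2 . . . .
  . . . 2 2 . . . .
  . . 2 2 2 . . . .
  . 2 2 2 2 2 . . .
  . . 2 2 2 2 . . .
  . . . 2 2 2 . . .
  . . . . . 2 . . .

Final: 2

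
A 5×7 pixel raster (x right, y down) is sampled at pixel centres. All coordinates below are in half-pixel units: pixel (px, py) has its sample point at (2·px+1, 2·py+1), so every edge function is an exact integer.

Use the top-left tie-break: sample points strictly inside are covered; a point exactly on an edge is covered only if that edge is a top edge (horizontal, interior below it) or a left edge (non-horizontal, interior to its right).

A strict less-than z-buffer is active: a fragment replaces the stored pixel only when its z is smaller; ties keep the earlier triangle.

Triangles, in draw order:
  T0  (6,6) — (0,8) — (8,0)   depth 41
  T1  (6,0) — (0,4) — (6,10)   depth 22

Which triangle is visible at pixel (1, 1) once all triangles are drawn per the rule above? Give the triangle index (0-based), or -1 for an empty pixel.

T0:
  2·area = 32
  edge (6, 6)→(0, 8): d=(-6,2) right/bottom  bias=-1
  edge (0, 8)→(8, 0): d=(8,-8) top-left  bias=+0
  edge (8, 0)→(6, 6): d=(-2,6) right/bottom  bias=-1
    (3,0)@(7, 1): e=[28,0,4] → █  [on edge]
    (4,0)@(9, 1): e=[24,16,-8] → ·
    (2,1)@(5, 3): e=[20,0,12] → █  [on edge]
    (3,1)@(7, 3): e=[16,16,0] → ·  [on edge]
    (1,2)@(3, 5): e=[12,0,20] → █  [on edge]
    (3,2)@(7, 5): e=[4,32,-4] → ·
    (4,2)@(9, 5): e=[0,48,-16] → ·  [on edge]
    (0,3)@(1, 7): e=[4,0,28] → █  [on edge]
    (1,3)@(3, 7): e=[0,16,16] → ·  [on edge]
    (2,3)@(5, 7): e=[-4,32,4] → ·
    (0,4)@(1, 9): e=[-8,16,24] → ·
    (2,4)@(5, 9): e=[-16,48,0] → ·  [on edge]
  covered (5 px):
    · · · █ ·
    · · █ · ·
    · █ █ · ·
    █ · · · ·
    · · · · ·
    · · · · ·
    · · · · ·
T1:
  2·area = 60  (B↔C swapped to make it positive)
  edge (6, 0)→(6, 10): d=(0,10) right/bottom  bias=-1
  edge (6, 10)→(0, 4): d=(-6,-6) top-left  bias=+0
  edge (0, 4)→(6, 0): d=(6,-4) top-left  bias=+0
    (2,0)@(5, 1): e=[10,48,2] → █
    (3,0)@(7, 1): e=[-10,60,10] → ·
    (1,1)@(3, 3): e=[30,24,6] → █
    (3,1)@(7, 3): e=[-10,48,22] → ·
    (0,2)@(1, 5): e=[50,0,10] → █  [on edge]
    (3,2)@(7, 5): e=[-10,36,34] → ·
    (0,3)@(1, 7): e=[50,-12,22] → ·
    (1,3)@(3, 7): e=[30,0,30] → █  [on edge]
    (3,3)@(7, 7): e=[-10,24,46] → ·
    (1,4)@(3, 9): e=[30,-12,42] → ·
    (2,4)@(5, 9): e=[10,0,50] → █  [on edge]
    (3,4)@(7, 9): e=[-10,12,58] → ·
    (3,5)@(7, 11): e=[-10,0,70] → ·  [on edge]
    (4,6)@(9, 13): e=[-30,0,90] → ·  [on edge]
  covered (9 px):
    · · █ · ·
    · █ █ · ·
    █ █ █ · ·
    · █ █ · ·
    · · █ · ·
    · · · · ·
    · · · · ·

Z-buffer (winner per pixel, '.' = empty):
  . . 1 0 .
  . 1 1 . .
  1 1 1 . .
  0 1 1 . .
  . . 1 . .
  . . . . .
  . . . . .

Answer: 1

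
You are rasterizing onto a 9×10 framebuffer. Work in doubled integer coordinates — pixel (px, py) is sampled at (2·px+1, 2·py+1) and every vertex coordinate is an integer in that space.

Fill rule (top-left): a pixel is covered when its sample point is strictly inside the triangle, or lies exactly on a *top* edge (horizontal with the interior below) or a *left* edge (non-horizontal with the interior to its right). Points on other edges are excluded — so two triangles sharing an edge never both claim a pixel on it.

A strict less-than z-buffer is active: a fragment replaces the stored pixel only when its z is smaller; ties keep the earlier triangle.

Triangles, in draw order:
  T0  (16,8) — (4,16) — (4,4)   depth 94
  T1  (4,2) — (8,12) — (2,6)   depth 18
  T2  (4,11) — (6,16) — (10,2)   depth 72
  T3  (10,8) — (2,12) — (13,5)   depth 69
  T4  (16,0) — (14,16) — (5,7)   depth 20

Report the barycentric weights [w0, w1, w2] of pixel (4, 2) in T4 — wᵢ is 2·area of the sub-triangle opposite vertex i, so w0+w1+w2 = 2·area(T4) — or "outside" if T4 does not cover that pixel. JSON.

T0:
  2·area = 144
  edge (16, 8)→(4, 16): d=(-12,8) right/bottom  bias=-1
  edge (4, 16)→(4, 4): d=(0,-12) top-left  bias=+0
  edge (4, 4)→(16, 8): d=(12,4) right/bottom  bias=-1
    (0,1)@(1, 3): e=[180,-36,0] → ·  [on edge]
    (2,2)@(5, 5): e=[124,12,8] → #
    (3,2)@(7, 5): e=[108,36,0] → ·  [on edge]
    (2,3)@(5, 7): e=[100,12,32] → #
    (3,3)@(7, 7): e=[84,36,24] → #
    (4,3)@(9, 7): e=[68,60,16] → #
    (5,3)@(11, 7): e=[52,84,8] → #
    (6,3)@(13, 7): e=[36,108,0] → ·  [on edge]
    (2,4)@(5, 9): e=[76,12,56] → #
    (6,4)@(13, 9): e=[12,108,24] → #
    (7,4)@(15, 9): e=[-4,132,16] → ·
    (2,5)@(5, 11): e=[52,12,80] → #
  covered (17 px):
    · · · · · · · · ·
    · · · · · · · · ·
    · · # · · · · · ·
    · · # # # # · · ·
    · · # # # # # · ·
    · · # # # # · · ·
    · · # # · · · · ·
    · · # · · · · · ·
    · · · · · · · · ·
    · · · · · · · · ·
T1:
  2·area = 36
  edge (4, 2)→(8, 12): d=(4,10) right/bottom  bias=-1
  edge (8, 12)→(2, 6): d=(-6,-6) top-left  bias=+0
  edge (2, 6)→(4, 2): d=(2,-4) top-left  bias=+0
    (0,2)@(1, 5): e=[42,0,-6] → ·  [on edge]
    (1,2)@(3, 5): e=[22,12,2] → #
    (2,2)@(5, 5): e=[2,24,10] → #
    (3,2)@(7, 5): e=[-18,36,18] → ·
    (1,3)@(3, 7): e=[30,0,6] → #  [on edge]
    (3,3)@(7, 7): e=[-10,24,22] → ·
    (1,4)@(3, 9): e=[38,-12,10] → ·
    (2,4)@(5, 9): e=[18,0,18] → #  [on edge]
    (3,4)@(7, 9): e=[-2,12,26] → ·
    (2,5)@(5, 11): e=[26,-12,22] → ·
    (3,5)@(7, 11): e=[6,0,30] → #  [on edge]
    (4,5)@(9, 11): e=[-14,12,38] → ·
    (4,6)@(9, 13): e=[-6,0,42] → ·  [on edge]
    (5,7)@(11, 15): e=[-18,0,54] → ·  [on edge]
    (6,8)@(13, 17): e=[-30,0,66] → ·  [on edge]
    (7,9)@(15, 19): e=[-42,0,78] → ·  [on edge]
  covered (6 px):
    · · · · · · · · ·
    · · · · · · · · ·
    · # # · · · · · ·
    · # # · · · · · ·
    · · # · · · · · ·
    · · · # · · · · ·
    · · · · · · · · ·
    · · · · · · · · ·
    · · · · · · · · ·
    · · · · · · · · ·
T2:
  2·area = 48  (B↔C swapped to make it positive)
  edge (4, 11)→(10, 2): d=(6,-9) top-left  bias=+0
  edge (10, 2)→(6, 16): d=(-4,14) right/bottom  bias=-1
  edge (6, 16)→(4, 11): d=(-2,-5) top-left  bias=+0
    (4,2)@(9, 5): e=[9,2,37] → #
    (5,2)@(11, 5): e=[27,-26,47] → ·
    (3,3)@(7, 7): e=[3,22,23] → #
    (4,3)@(9, 7): e=[21,-6,33] → ·
    (3,4)@(7, 9): e=[15,14,19] → #
    (4,4)@(9, 9): e=[33,-14,29] → ·
    (2,5)@(5, 11): e=[9,34,5] → #
    (4,5)@(9, 11): e=[45,-22,25] → ·
    (2,6)@(5, 13): e=[21,26,1] → #
    (3,6)@(7, 13): e=[39,-2,11] → ·
    (2,7)@(5, 15): e=[33,18,-3] → ·
  covered (6 px):
    · · · · · · · · ·
    · · · · · · · · ·
    · · · · # · · · ·
    · · · # · · · · ·
    · · · # · · · · ·
    · · # # · · · · ·
    · · # · · · · · ·
    · · · · · · · · ·
    · · · · · · · · ·
    · · · · · · · · ·
T3:
  2·area = 12
  edge (10, 8)→(2, 12): d=(-8,4) right/bottom  bias=-1
  edge (2, 12)→(13, 5): d=(11,-7) top-left  bias=+0
  edge (13, 5)→(10, 8): d=(-3,3) right/bottom  bias=-1
    (8,0)@(17, 1): e=[28,-16,0] → ·  [on edge]
    (7,1)@(15, 3): e=[20,-8,0] → ·  [on edge]
    (6,2)@(13, 5): e=[12,0,0] → ·  [on edge]
    (5,3)@(11, 7): e=[4,8,0] → ·  [on edge]
    (3,4)@(7, 9): e=[4,2,6] → #
    (4,4)@(9, 9): e=[-4,16,0] → ·  [on edge]
    (3,5)@(7, 11): e=[-12,24,0] → ·  [on edge]
    (2,6)@(5, 13): e=[-20,32,0] → ·  [on edge]
    (1,7)@(3, 15): e=[-28,40,0] → ·  [on edge]
    (0,8)@(1, 17): e=[-36,48,0] → ·  [on edge]
  covered (1 px):
    · · · · · · · · ·
    · · · · · · · · ·
    · · · · · · · · ·
    · · · · · · · · ·
    · · · # · · · · ·
    · · · · · · · · ·
    · · · · · · · · ·
    · · · · · · · · ·
    · · · · · · · · ·
    · · · · · · · · ·
T4:
  2·area = 162
  edge (16, 0)→(14, 16): d=(-2,16) right/bottom  bias=-1
  edge (14, 16)→(5, 7): d=(-9,-9) top-left  bias=+0
  edge (5, 7)→(16, 0): d=(11,-7) top-left  bias=+0
    (7,0)@(15, 1): e=[14,144,4] → #
    (8,0)@(17, 1): e=[-18,162,18] → ·
    (0,1)@(1, 3): e=[234,0,-72] → ·  [on edge]
    (6,1)@(13, 3): e=[42,108,12] → #
    (8,1)@(17, 3): e=[-22,144,40] → ·
    (1,2)@(3, 5): e=[198,0,-36] → ·  [on edge]
    (4,2)@(9, 5): e=[102,54,6] → #
    (5,2)@(11, 5): e=[70,72,20] → #
    (8,2)@(17, 5): e=[-26,126,62] → ·
    (2,3)@(5, 7): e=[162,0,0] → #  [on edge]
    (3,3)@(7, 7): e=[130,18,14] → #
    (8,3)@(17, 7): e=[-30,108,84] → ·
    (3,4)@(7, 9): e=[126,0,36] → #  [on edge]
    (4,5)@(9, 11): e=[90,0,72] → #  [on edge]
    (5,6)@(11, 13): e=[54,0,108] → #  [on edge]
    (6,7)@(13, 15): e=[18,0,144] → #  [on edge]
    (7,8)@(15, 17): e=[-18,0,180] → ·  [on edge]
    (8,9)@(17, 19): e=[-54,0,216] → ·  [on edge]
  covered (23 px):
    · · · · · · · # ·
    · · · · · · # # ·
    · · · · # # # # ·
    · · # # # # # # ·
    · · · # # # # · ·
    · · · · # # # · ·
    · · · · · # # · ·
    · · · · · · # · ·
    · · · · · · · · ·
    · · · · · · · · ·

Result: [54,6,102]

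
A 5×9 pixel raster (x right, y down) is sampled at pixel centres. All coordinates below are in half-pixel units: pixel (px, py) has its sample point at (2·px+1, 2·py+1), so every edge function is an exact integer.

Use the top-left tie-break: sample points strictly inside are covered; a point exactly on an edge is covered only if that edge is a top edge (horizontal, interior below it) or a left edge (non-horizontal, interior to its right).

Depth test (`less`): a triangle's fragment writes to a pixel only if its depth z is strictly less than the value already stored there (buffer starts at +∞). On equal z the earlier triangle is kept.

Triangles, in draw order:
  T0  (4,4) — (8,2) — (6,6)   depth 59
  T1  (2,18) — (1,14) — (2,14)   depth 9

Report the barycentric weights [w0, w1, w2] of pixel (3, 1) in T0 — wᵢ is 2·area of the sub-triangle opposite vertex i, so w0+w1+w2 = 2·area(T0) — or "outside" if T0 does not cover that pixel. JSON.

T0:
  2·area = 12
  edge (4, 4)→(8, 2): d=(4,-2) top-left  bias=+0
  edge (8, 2)→(6, 6): d=(-2,4) right/bottom  bias=-1
  edge (6, 6)→(4, 4): d=(-2,-2) top-left  bias=+0
    (0,0)@(1, 1): e=[-18,30,0] → .  [on edge]
    (1,1)@(3, 3): e=[-6,18,0] → .  [on edge]
    (3,1)@(7, 3): e=[2,2,8] → X
    (4,1)@(9, 3): e=[6,-6,12] → .
    (2,2)@(5, 5): e=[6,6,0] → X  [on edge]
    (3,2)@(7, 5): e=[10,-2,4] → .
    (2,3)@(5, 7): e=[14,2,-4] → .
    (3,3)@(7, 7): e=[18,-6,0] → .  [on edge]
    (4,4)@(9, 9): e=[30,-18,0] → .  [on edge]
  covered (2 px):
    . . . . .
    . . . X .
    . . X . .
    . . . . .
    . . . . .
    . . . . .
    . . . . .
    . . . . .
    . . . . .
T1:
  2·area = 4
  edge (2, 18)→(1, 14): d=(-1,-4) top-left  bias=+0
  edge (1, 14)→(2, 14): d=(1,0) top-left  bias=+0
  edge (2, 14)→(2, 18): d=(0,4) right/bottom  bias=-1
  covered (0 px):
    . . . . .
    . . . . .
    . . . . .
    . . . . .
    . . . . .
    . . . . .
    . . . . .
    . . . . .
    . . . . .

Result: [2,8,2]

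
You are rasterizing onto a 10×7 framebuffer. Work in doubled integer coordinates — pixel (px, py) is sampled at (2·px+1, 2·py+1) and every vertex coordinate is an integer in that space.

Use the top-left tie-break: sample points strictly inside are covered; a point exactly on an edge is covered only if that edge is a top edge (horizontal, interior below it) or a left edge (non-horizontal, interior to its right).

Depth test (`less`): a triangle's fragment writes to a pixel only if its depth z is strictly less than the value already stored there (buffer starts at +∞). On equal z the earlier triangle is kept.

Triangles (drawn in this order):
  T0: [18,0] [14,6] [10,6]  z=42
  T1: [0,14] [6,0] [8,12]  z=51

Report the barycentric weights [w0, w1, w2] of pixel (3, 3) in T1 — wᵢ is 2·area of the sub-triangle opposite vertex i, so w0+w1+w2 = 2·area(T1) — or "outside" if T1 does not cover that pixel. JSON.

T0:
  2·area = 24
  edge (18, 0)→(14, 6): d=(-4,6) right/bottom  bias=-1
  edge (14, 6)→(10, 6): d=(-4,0) right/bottom  bias=-1
  edge (10, 6)→(18, 0): d=(8,-6) top-left  bias=+0
    (8,0)@(17, 1): e=[2,20,2] → X
    (9,0)@(19, 1): e=[-10,20,14] → .
    (7,1)@(15, 3): e=[6,12,6] → X
    (8,1)@(17, 3): e=[-6,12,18] → .
    (6,2)@(13, 5): e=[10,4,10] → X
    (7,2)@(15, 5): e=[-2,4,22] → .
    (6,3)@(13, 7): e=[2,-4,26] → .
  covered (3 px):
    . . . . . . . . X .
    . . . . . . . X . .
    . . . . . . X . . .
    . . . . . . . . . .
    . . . . . . . . . .
    . . . . . . . . . .
    . . . . . . . . . .
T1:
  2·area = 100
  edge (0, 14)→(6, 0): d=(6,-14) top-left  bias=+0
  edge (6, 0)→(8, 12): d=(2,12) right/bottom  bias=-1
  edge (8, 12)→(0, 14): d=(-8,2) right/bottom  bias=-1
    (2,1)@(5, 3): e=[4,18,78] → X
    (3,1)@(7, 3): e=[32,-6,74] → .
    (2,2)@(5, 5): e=[16,22,62] → X
    (3,2)@(7, 5): e=[44,-2,58] → .
    (1,3)@(3, 7): e=[0,50,50] → X  [on edge]
    (3,3)@(7, 7): e=[56,2,42] → X
    (4,3)@(9, 7): e=[84,-22,38] → .
    (1,4)@(3, 9): e=[12,54,34] → X
    (4,4)@(9, 9): e=[96,-18,22] → .
    (1,5)@(3, 11): e=[24,58,18] → X
    (4,5)@(9, 11): e=[108,-14,6] → .
    (0,6)@(1, 13): e=[8,86,6] → X
  covered (13 px):
    . . . . . . . . . .
    . . X . . . . . . .
    . . X . . . . . . .
    . X X X . . . . . .
    . X X X . . . . . .
    . X X X . . . . . .
    X X . . . . . . . .

Final: [2,42,56]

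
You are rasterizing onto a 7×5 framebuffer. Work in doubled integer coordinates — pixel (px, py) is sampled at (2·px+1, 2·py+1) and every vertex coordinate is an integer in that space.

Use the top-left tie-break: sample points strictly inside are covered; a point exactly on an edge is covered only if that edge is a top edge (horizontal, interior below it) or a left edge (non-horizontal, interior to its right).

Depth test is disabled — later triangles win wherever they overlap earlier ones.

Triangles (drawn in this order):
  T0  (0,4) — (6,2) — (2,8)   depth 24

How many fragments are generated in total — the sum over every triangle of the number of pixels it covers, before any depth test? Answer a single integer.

T0:
  2·area = 28
  edge (0, 4)→(6, 2): d=(6,-2) top-left  bias=+0
  edge (6, 2)→(2, 8): d=(-4,6) right/bottom  bias=-1
  edge (2, 8)→(0, 4): d=(-2,-4) top-left  bias=+0
    (4,0)@(9, 1): e=[0,-14,42] → .  [on edge]
    (1,1)@(3, 3): e=[0,14,14] → X  [on edge]
    (2,1)@(5, 3): e=[4,2,22] → X
    (3,1)@(7, 3): e=[8,-10,30] → .
    (0,2)@(1, 5): e=[8,18,2] → X
    (2,2)@(5, 5): e=[16,-6,18] → .
    (0,3)@(1, 7): e=[20,10,-2] → .
    (1,3)@(3, 7): e=[24,-2,6] → .
  covered (4 px):
    . . . . . . .
    . X X . . . .
    X X . . . . .
    . . . . . . .
    . . . . . . .

Result: 4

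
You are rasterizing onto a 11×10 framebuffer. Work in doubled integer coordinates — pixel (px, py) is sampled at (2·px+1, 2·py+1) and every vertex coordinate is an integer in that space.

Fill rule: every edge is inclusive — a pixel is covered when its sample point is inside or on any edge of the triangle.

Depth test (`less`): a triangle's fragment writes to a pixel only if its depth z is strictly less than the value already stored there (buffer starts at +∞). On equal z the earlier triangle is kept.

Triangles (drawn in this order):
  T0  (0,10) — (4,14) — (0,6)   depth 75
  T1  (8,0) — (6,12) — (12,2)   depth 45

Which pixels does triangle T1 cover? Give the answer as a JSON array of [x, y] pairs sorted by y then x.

T0:
  2·area = 16  (B↔C swapped to make it positive)
  edge (0, 10)→(0, 6): d=(0,-4) inclusive
  edge (0, 6)→(4, 14): d=(4,8) inclusive
  edge (4, 14)→(0, 10): d=(-4,-4) inclusive
    (0,4)@(1, 9): e=[4,4,8] → X
    (1,4)@(3, 9): e=[12,-12,16] → .
    (0,5)@(1, 11): e=[4,12,0] → X  [on edge]
    (1,5)@(3, 11): e=[12,-4,8] → .
    (0,6)@(1, 13): e=[4,20,-8] → .
    (1,6)@(3, 13): e=[12,4,0] → X  [on edge]
    (2,6)@(5, 13): e=[20,-12,8] → .
    (1,7)@(3, 15): e=[12,12,-8] → .
    (2,7)@(5, 15): e=[20,-4,0] → .  [on edge]
    (3,8)@(7, 17): e=[28,-12,0] → .  [on edge]
    (4,9)@(9, 19): e=[36,-20,0] → .  [on edge]
  covered (3 px):
    . . . . . . . . . . .
    . . . . . . . . . . .
    . . . . . . . . . . .
    . . . . . . . . . . .
    X . . . . . . . . . .
    X . . . . . . . . . .
    . X . . . . . . . . .
    . . . . . . . . . . .
    . . . . . . . . . . .
    . . . . . . . . . . .
T1:
  2·area = 52  (B↔C swapped to make it positive)
  edge (8, 0)→(12, 2): d=(4,2) inclusive
  edge (12, 2)→(6, 12): d=(-6,10) inclusive
  edge (6, 12)→(8, 0): d=(2,-12) inclusive
    (4,0)@(9, 1): e=[2,36,14] → X
    (5,0)@(11, 1): e=[-2,16,38] → .
    (4,1)@(9, 3): e=[10,24,18] → X
    (5,1)@(11, 3): e=[6,4,42] → X
    (6,1)@(13, 3): e=[2,-16,66] → .
    (4,2)@(9, 5): e=[18,12,22] → X
    (5,2)@(11, 5): e=[14,-8,46] → .
    (3,3)@(7, 7): e=[30,20,2] → X
    (4,3)@(9, 7): e=[26,0,26] → X  [on edge]
    (5,3)@(11, 7): e=[22,-20,50] → .
    (3,4)@(7, 9): e=[38,8,6] → X
    (4,4)@(9, 9): e=[34,-12,30] → .
    (1,8)@(3, 17): e=[78,0,-26] → .  [on edge]
  covered (7 px):
    . . . . X . . . . . .
    . . . . X X . . . . .
    . . . . X . . . . . .
    . . . X X . . . . . .
    . . . X . . . . . . .
    . . . . . . . . . . .
    . . . . . . . . . . .
    . . . . . . . . . . .
    . . . . . . . . . . .
    . . . . . . . . . . .

Result: [[4,0],[4,1],[5,1],[4,2],[3,3],[4,3],[3,4]]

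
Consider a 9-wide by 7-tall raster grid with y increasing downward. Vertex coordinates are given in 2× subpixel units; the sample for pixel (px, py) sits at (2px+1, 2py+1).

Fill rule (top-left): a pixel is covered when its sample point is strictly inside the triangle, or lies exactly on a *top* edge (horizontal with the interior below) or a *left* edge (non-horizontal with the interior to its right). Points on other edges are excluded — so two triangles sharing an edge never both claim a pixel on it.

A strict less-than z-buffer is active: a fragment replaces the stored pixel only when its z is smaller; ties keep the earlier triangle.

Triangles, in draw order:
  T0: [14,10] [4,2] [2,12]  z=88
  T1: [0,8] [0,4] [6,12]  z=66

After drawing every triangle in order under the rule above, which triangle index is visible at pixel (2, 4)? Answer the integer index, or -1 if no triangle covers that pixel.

T0:
  2·area = 116  (B↔C swapped to make it positive)
  edge (14, 10)→(2, 12): d=(-12,2) right/bottom  bias=-1
  edge (2, 12)→(4, 2): d=(2,-10) top-left  bias=+0
  edge (4, 2)→(14, 10): d=(10,8) right/bottom  bias=-1
    (2,1)@(5, 3): e=[102,12,2] → #
    (3,1)@(7, 3): e=[98,32,-14] → ·
    (2,2)@(5, 5): e=[78,16,22] → #
    (3,2)@(7, 5): e=[74,36,6] → #
    (4,2)@(9, 5): e=[70,56,-10] → ·
    (1,3)@(3, 7): e=[58,0,58] → #  [on edge]
    (4,3)@(9, 7): e=[46,60,10] → #
    (5,3)@(11, 7): e=[42,80,-6] → ·
    (1,4)@(3, 9): e=[34,4,78] → #
    (5,4)@(11, 9): e=[18,84,14] → #
    (6,4)@(13, 9): e=[14,104,-2] → ·
    (1,5)@(3, 11): e=[10,8,98] → #
  covered (15 px):
    · · · · · · · · ·
    · · # · · · · · ·
    · · # # · · · · ·
    · # # # # · · · ·
    · # # # # # · · ·
    · # # # · · · · ·
    · · · · · · · · ·
T1:
  2·area = 24
  edge (0, 8)→(0, 4): d=(0,-4) top-left  bias=+0
  edge (0, 4)→(6, 12): d=(6,8) right/bottom  bias=-1
  edge (6, 12)→(0, 8): d=(-6,-4) top-left  bias=+0
    (0,3)@(1, 7): e=[4,10,10] → #
    (1,3)@(3, 7): e=[12,-6,18] → ·
    (0,4)@(1, 9): e=[4,22,-2] → ·
    (1,4)@(3, 9): e=[12,6,6] → #
    (2,4)@(5, 9): e=[20,-10,14] → ·
    (1,5)@(3, 11): e=[12,18,-6] → ·
    (2,5)@(5, 11): e=[20,2,2] → #
    (3,5)@(7, 11): e=[28,-14,10] → ·
    (2,6)@(5, 13): e=[20,14,-10] → ·
  covered (3 px):
    · · · · · · · · ·
    · · · · · · · · ·
    · · · · · · · · ·
    # · · · · · · · ·
    · # · · · · · · ·
    · · # · · · · · ·
    · · · · · · · · ·

Z-buffer (winner per pixel, '.' = empty):
  . . . . . . . . .
  . . 0 . . . . . .
  . . 0 0 . . . . .
  1 0 0 0 0 . . . .
  . 1 0 0 0 0 . . .
  . 0 1 0 . . . . .
  . . . . . . . . .

Result: 0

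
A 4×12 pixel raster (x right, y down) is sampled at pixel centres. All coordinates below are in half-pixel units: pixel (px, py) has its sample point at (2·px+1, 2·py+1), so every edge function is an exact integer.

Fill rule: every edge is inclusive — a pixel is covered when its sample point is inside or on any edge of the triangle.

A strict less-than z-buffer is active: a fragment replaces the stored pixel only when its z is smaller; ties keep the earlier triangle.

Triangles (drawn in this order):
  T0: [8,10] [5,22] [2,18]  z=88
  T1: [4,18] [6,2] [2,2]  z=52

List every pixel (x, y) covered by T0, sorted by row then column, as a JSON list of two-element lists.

T0:
  2·area = 48
  edge (8, 10)→(5, 22): d=(-3,12) inclusive
  edge (5, 22)→(2, 18): d=(-3,-4) inclusive
  edge (2, 18)→(8, 10): d=(6,-8) inclusive
    (3,6)@(7, 13): e=[3,35,10] → #
    (2,7)@(5, 15): e=[21,21,6] → #
    (3,7)@(7, 15): e=[-3,29,22] → ·
    (1,8)@(3, 17): e=[39,7,2] → #
    (3,8)@(7, 17): e=[-9,23,34] → ·
    (1,9)@(3, 19): e=[33,1,14] → #
    (3,9)@(7, 19): e=[-15,17,46] → ·
    (1,10)@(3, 21): e=[27,-5,26] → ·
    (2,10)@(5, 21): e=[3,3,42] → #
    (3,10)@(7, 21): e=[-21,11,58] → ·
    (2,11)@(5, 23): e=[-3,-3,54] → ·
  covered (7 px):
    · · · ·
    · · · ·
    · · · ·
    · · · ·
    · · · ·
    · · · ·
    · · · #
    · · # ·
    · # # ·
    · # # ·
    · · # ·
    · · · ·
T1:
  2·area = 64  (B↔C swapped to make it positive)
  edge (4, 18)→(2, 2): d=(-2,-16) inclusive
  edge (2, 2)→(6, 2): d=(4,0) inclusive
  edge (6, 2)→(4, 18): d=(-2,16) inclusive
    (1,1)@(3, 3): e=[14,4,46] → #
    (2,1)@(5, 3): e=[46,4,14] → #
    (3,1)@(7, 3): e=[78,4,-18] → ·
    (1,2)@(3, 5): e=[10,12,42] → #
    (3,2)@(7, 5): e=[74,12,-22] → ·
    (1,3)@(3, 7): e=[6,20,38] → #
    (3,3)@(7, 7): e=[70,20,-26] → ·
    (1,4)@(3, 9): e=[2,28,34] → #
    (3,4)@(7, 9): e=[66,28,-30] → ·
    (1,5)@(3, 11): e=[-2,36,30] → ·
    (2,5)@(5, 11): e=[30,36,-2] → ·
  covered (8 px):
    · · · ·
    · # # ·
    · # # ·
    · # # ·
    · # # ·
    · · · ·
    · · · ·
    · · · ·
    · · · ·
    · · · ·
    · · · ·
    · · · ·

Result: [[3,6],[2,7],[1,8],[2,8],[1,9],[2,9],[2,10]]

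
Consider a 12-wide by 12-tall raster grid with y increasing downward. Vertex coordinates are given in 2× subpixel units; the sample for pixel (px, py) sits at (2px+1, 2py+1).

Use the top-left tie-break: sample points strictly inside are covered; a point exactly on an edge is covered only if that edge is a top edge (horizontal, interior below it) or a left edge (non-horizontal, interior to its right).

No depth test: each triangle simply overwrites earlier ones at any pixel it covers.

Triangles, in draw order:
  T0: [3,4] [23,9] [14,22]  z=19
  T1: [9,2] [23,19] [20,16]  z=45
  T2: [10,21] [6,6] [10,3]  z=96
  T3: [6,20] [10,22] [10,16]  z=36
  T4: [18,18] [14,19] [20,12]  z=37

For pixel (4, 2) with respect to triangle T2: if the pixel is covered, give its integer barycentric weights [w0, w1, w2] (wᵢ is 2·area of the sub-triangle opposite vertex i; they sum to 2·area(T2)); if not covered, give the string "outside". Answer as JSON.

T0:
  2·area = 305
  edge (3, 4)→(23, 9): d=(20,5) right/bottom  bias=-1
  edge (23, 9)→(14, 22): d=(-9,13) right/bottom  bias=-1
  edge (14, 22)→(3, 4): d=(-11,-18) top-left  bias=+0
    (2,2)@(5, 5): e=[10,270,25] → █
    (3,2)@(7, 5): e=[0,244,61] → ·  [on edge]
    (2,3)@(5, 7): e=[50,252,3] → █
    (3,3)@(7, 7): e=[40,226,39] → █
    (4,3)@(9, 7): e=[30,200,75] → █
    (5,3)@(11, 7): e=[20,174,111] → █
    (6,3)@(13, 7): e=[10,148,147] → █
    (7,3)@(15, 7): e=[0,122,183] → ·  [on edge]
    (2,4)@(5, 9): e=[90,234,-19] → ·
    (3,4)@(7, 9): e=[80,208,17] → █
    (7,4)@(15, 9): e=[40,104,161] → █
    (8,4)@(17, 9): e=[30,78,197] → █
    (11,4)@(23, 9): e=[0,0,305] → ·  [on edge]
  covered (37 px):
    · · · · · · · · · · · ·
    · · · · · · · · · · · ·
    · · █ · · · · · · · · ·
    · · █ █ █ █ █ · · · · ·
    · · · █ █ █ █ █ █ █ █ ·
    · · · · █ █ █ █ █ █ █ ·
    · · · · █ █ █ █ █ █ · ·
    · · · · · █ █ █ █ · · ·
    · · · · · █ █ █ █ · · ·
    · · · · · · █ █ · · · ·
    · · · · · · · · · · · ·
    · · · · · · · · · · · ·
T1:
  2·area = 9
  edge (9, 2)→(23, 19): d=(14,17) right/bottom  bias=-1
  edge (23, 19)→(20, 16): d=(-3,-3) top-left  bias=+0
  edge (20, 16)→(9, 2): d=(-11,-14) top-left  bias=+0
    (2,0)@(5, 1): e=[54,0,-45] → ·  [on edge]
    (3,1)@(7, 3): e=[48,0,-39] → ·  [on edge]
    (4,2)@(9, 5): e=[42,0,-33] → ·  [on edge]
    (5,3)@(11, 7): e=[36,0,-27] → ·  [on edge]
    (6,3)@(13, 7): e=[2,6,1] → █
    (7,3)@(15, 7): e=[-32,12,29] → ·
    (6,4)@(13, 9): e=[30,0,-21] → ·  [on edge]
    (7,5)@(15, 11): e=[24,0,-15] → ·  [on edge]
    (8,6)@(17, 13): e=[18,0,-9] → ·  [on edge]
    (9,7)@(19, 15): e=[12,0,-3] → ·  [on edge]
    (10,8)@(21, 17): e=[6,0,3] → █  [on edge]
    (11,8)@(23, 17): e=[-28,6,31] → ·
    (11,9)@(23, 19): e=[0,0,9] → ·  [on edge]
  covered (2 px):
    · · · · · · · · · · · ·
    · · · · · · · · · · · ·
    · · · · · · · · · · · ·
    · · · · · · █ · · · · ·
    · · · · · · · · · · · ·
    · · · · · · · · · · · ·
    · · · · · · · · · · · ·
    · · · · · · · · · · · ·
    · · · · · · · · · · █ ·
    · · · · · · · · · · · ·
    · · · · · · · · · · · ·
    · · · · · · · · · · · ·
T2:
  2·area = 72
  edge (10, 21)→(6, 6): d=(-4,-15) top-left  bias=+0
  edge (6, 6)→(10, 3): d=(4,-3) top-left  bias=+0
  edge (10, 3)→(10, 21): d=(0,18) right/bottom  bias=-1
    (4,2)@(9, 5): e=[49,5,18] → █
    (5,2)@(11, 5): e=[79,11,-18] → ·
    (3,3)@(7, 7): e=[11,7,54] → █
    (5,3)@(11, 7): e=[71,19,-18] → ·
    (3,4)@(7, 9): e=[3,15,54] → █
    (5,4)@(11, 9): e=[63,27,-18] → ·
    (3,5)@(7, 11): e=[-5,23,54] → ·
    (4,5)@(9, 11): e=[25,29,18] → █
    (5,5)@(11, 11): e=[55,35,-18] → ·
    (4,6)@(9, 13): e=[17,37,18] → █
    (5,6)@(11, 13): e=[47,43,-18] → ·
    (4,7)@(9, 15): e=[9,45,18] → █
  covered (9 px):
    · · · · · · · · · · · ·
    · · · · · · · · · · · ·
    · · · · █ · · · · · · ·
    · · · █ █ · · · · · · ·
    · · · █ █ · · · · · · ·
    · · · · █ · · · · · · ·
    · · · · █ · · · · · · ·
    · · · · █ · · · · · · ·
    · · · · █ · · · · · · ·
    · · · · · · · · · · · ·
    · · · · · · · · · · · ·
    · · · · · · · · · · · ·
T3:
  2·area = 24  (B↔C swapped to make it positive)
  edge (6, 20)→(10, 16): d=(4,-4) top-left  bias=+0
  edge (10, 16)→(10, 22): d=(0,6) right/bottom  bias=-1
  edge (10, 22)→(6, 20): d=(-4,-2) top-left  bias=+0
    (11,1)@(23, 3): e=[0,-78,102] → ·  [on edge]
    (10,2)@(21, 5): e=[0,-66,90] → ·  [on edge]
    (9,3)@(19, 7): e=[0,-54,78] → ·  [on edge]
    (8,4)@(17, 9): e=[0,-42,66] → ·  [on edge]
    (7,5)@(15, 11): e=[0,-30,54] → ·  [on edge]
    (6,6)@(13, 13): e=[0,-18,42] → ·  [on edge]
    (5,7)@(11, 15): e=[0,-6,30] → ·  [on edge]
    (4,8)@(9, 17): e=[0,6,18] → █  [on edge]
    (5,8)@(11, 17): e=[8,-6,22] → ·
    (3,9)@(7, 19): e=[0,18,6] → █  [on edge]
    (5,9)@(11, 19): e=[16,-6,14] → ·
    (2,10)@(5, 21): e=[0,30,-6] → ·  [on edge]
    (1,11)@(3, 23): e=[0,42,-18] → ·  [on edge]
  covered (4 px):
    · · · · · · · · · · · ·
    · · · · · · · · · · · ·
    · · · · · · · · · · · ·
    · · · · · · · · · · · ·
    · · · · · · · · · · · ·
    · · · · · · · · · · · ·
    · · · · · · · · · · · ·
    · · · · · · · · · · · ·
    · · · · █ · · · · · · ·
    · · · █ █ · · · · · · ·
    · · · · █ · · · · · · ·
    · · · · · · · · · · · ·
T4:
  2·area = 22
  edge (18, 18)→(14, 19): d=(-4,1) right/bottom  bias=-1
  edge (14, 19)→(20, 12): d=(6,-7) top-left  bias=+0
  edge (20, 12)→(18, 18): d=(-2,6) right/bottom  bias=-1
    (11,1)@(23, 3): e=[55,-33,0] → ·  [on edge]
    (10,4)@(21, 9): e=[33,-11,0] → ·  [on edge]
    (9,7)@(19, 15): e=[11,11,0] → ·  [on edge]
    (8,8)@(17, 17): e=[5,9,8] → █
    (9,8)@(19, 17): e=[3,23,-4] → ·
    (8,9)@(17, 19): e=[-3,21,4] → ·
    (8,10)@(17, 21): e=[-11,33,0] → ·  [on edge]
  covered (1 px):
    · · · · · · · · · · · ·
    · · · · · · · · · · · ·
    · · · · · · · · · · · ·
    · · · · · · · · · · · ·
    · · · · · · · · · · · ·
    · · · · · · · · · · · ·
    · · · · · · · · · · · ·
    · · · · · · · · · · · ·
    · · · · · · · · █ · · ·
    · · · · · · · · · · · ·
    · · · · · · · · · · · ·
    · · · · · · · · · · · ·

Result: [5,18,49]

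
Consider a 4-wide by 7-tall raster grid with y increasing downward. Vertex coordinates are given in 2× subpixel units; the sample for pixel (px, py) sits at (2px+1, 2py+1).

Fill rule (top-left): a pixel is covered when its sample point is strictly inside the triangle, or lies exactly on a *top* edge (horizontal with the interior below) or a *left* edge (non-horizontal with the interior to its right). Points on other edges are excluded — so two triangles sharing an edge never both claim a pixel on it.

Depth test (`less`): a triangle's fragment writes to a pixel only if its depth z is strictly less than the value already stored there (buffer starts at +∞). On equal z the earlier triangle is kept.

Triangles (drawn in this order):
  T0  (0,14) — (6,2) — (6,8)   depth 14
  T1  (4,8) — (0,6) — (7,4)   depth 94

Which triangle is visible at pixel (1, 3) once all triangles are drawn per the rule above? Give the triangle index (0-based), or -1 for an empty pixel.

T0:
  2·area = 36
  edge (0, 14)→(6, 2): d=(6,-12) top-left  bias=+0
  edge (6, 2)→(6, 8): d=(0,6) right/bottom  bias=-1
  edge (6, 8)→(0, 14): d=(-6,6) right/bottom  bias=-1
    (2,2)@(5, 5): e=[6,6,24] → #
    (3,2)@(7, 5): e=[30,-6,12] → ·
    (2,3)@(5, 7): e=[18,6,12] → #
    (3,3)@(7, 7): e=[42,-6,0] → ·  [on edge]
    (1,4)@(3, 9): e=[6,18,12] → #
    (2,4)@(5, 9): e=[30,6,0] → ·  [on edge]
    (1,5)@(3, 11): e=[18,18,0] → ·  [on edge]
    (0,6)@(1, 13): e=[6,30,0] → ·  [on edge]
  covered (3 px):
    · · · ·
    · · · ·
    · · # ·
    · · # ·
    · # · ·
    · · · ·
    · · · ·
T1:
  2·area = 22
  edge (4, 8)→(0, 6): d=(-4,-2) top-left  bias=+0
  edge (0, 6)→(7, 4): d=(7,-2) top-left  bias=+0
  edge (7, 4)→(4, 8): d=(-3,4) right/bottom  bias=-1
    (2,2)@(5, 5): e=[14,3,5] → #
    (3,2)@(7, 5): e=[18,7,-3] → ·
    (1,3)@(3, 7): e=[2,13,7] → #
    (2,3)@(5, 7): e=[6,17,-1] → ·
    (1,4)@(3, 9): e=[-6,27,1] → ·
  covered (2 px):
    · · · ·
    · · · ·
    · · # ·
    · # · ·
    · · · ·
    · · · ·
    · · · ·

Z-buffer (winner per pixel, '.' = empty):
  . . . .
  . . . .
  . . 0 .
  . 1 0 .
  . 0 . .
  . . . .
  . . . .

Result: 1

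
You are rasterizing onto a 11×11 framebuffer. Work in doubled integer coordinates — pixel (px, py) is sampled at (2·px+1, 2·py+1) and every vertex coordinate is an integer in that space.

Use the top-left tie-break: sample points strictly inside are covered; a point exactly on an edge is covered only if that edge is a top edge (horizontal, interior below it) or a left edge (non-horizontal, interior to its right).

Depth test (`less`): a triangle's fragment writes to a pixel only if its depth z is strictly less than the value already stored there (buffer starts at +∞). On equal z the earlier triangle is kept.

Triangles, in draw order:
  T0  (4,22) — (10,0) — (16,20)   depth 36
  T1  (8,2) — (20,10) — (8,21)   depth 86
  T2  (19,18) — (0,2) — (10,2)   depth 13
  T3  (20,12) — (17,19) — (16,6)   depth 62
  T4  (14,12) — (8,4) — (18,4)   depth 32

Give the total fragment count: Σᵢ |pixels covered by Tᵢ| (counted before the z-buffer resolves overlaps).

T0:
  2·area = 252
  edge (4, 22)→(10, 0): d=(6,-22) top-left  bias=+0
  edge (10, 0)→(16, 20): d=(6,20) right/bottom  bias=-1
  edge (16, 20)→(4, 22): d=(-12,2) right/bottom  bias=-1
    (4,2)@(9, 5): e=[8,50,194] → #
    (5,2)@(11, 5): e=[52,10,190] → #
    (6,2)@(13, 5): e=[96,-30,186] → ·
    (4,3)@(9, 7): e=[20,62,170] → #
    (6,3)@(13, 7): e=[108,-18,162] → ·
    (4,4)@(9, 9): e=[32,74,146] → #
    (6,4)@(13, 9): e=[120,-6,138] → ·
    (3,5)@(7, 11): e=[0,126,126] → #  [on edge]
    (6,5)@(13, 11): e=[132,6,114] → #
    (7,5)@(15, 11): e=[176,-34,110] → ·
    (3,6)@(7, 13): e=[12,138,102] → #
    (7,6)@(15, 13): e=[188,-22,86] → ·
  covered (32 px):
    · · · · · · · · · · ·
    · · · · · · · · · · ·
    · · · · # # · · · · ·
    · · · · # # · · · · ·
    · · · · # # · · · · ·
    · · · # # # # · · · ·
    · · · # # # # · · · ·
    · · · # # # # · · · ·
    · · · # # # # # · · ·
    · · # # # # # # · · ·
    · · # # # · · · · · ·
T1:
  2·area = 228
  edge (8, 2)→(20, 10): d=(12,8) right/bottom  bias=-1
  edge (20, 10)→(8, 21): d=(-12,11) right/bottom  bias=-1
  edge (8, 21)→(8, 2): d=(0,-19) top-left  bias=+0
    (4,1)@(9, 3): e=[4,205,19] → #
    (5,1)@(11, 3): e=[-12,183,57] → ·
    (4,2)@(9, 5): e=[28,181,19] → #
    (5,2)@(11, 5): e=[12,159,57] → #
    (6,2)@(13, 5): e=[-4,137,95] → ·
    (4,3)@(9, 7): e=[52,157,19] → #
    (6,3)@(13, 7): e=[20,113,95] → #
    (7,3)@(15, 7): e=[4,91,133] → #
    (8,3)@(17, 7): e=[-12,69,171] → ·
    (4,4)@(9, 9): e=[76,133,19] → #
    (8,4)@(17, 9): e=[12,45,171] → #
    (9,4)@(19, 9): e=[-4,23,209] → ·
  covered (27 px):
    · · · · · · · · · · ·
    · · · · # · · · · · ·
    · · · · # # · · · · ·
    · · · · # # # # · · ·
    · · · · # # # # # · ·
    · · · · # # # # # · ·
    · · · · # # # # · · ·
    · · · · # # # · · · ·
    · · · · # # · · · · ·
    · · · · # · · · · · ·
    · · · · · · · · · · ·
T2:
  2·area = 160
  edge (19, 18)→(0, 2): d=(-19,-16) top-left  bias=+0
  edge (0, 2)→(10, 2): d=(10,0) top-left  bias=+0
  edge (10, 2)→(19, 18): d=(9,16) right/bottom  bias=-1
    (1,1)@(3, 3): e=[29,10,121] → #
    (2,1)@(5, 3): e=[61,10,89] → #
    (3,1)@(7, 3): e=[93,10,57] → #
    (4,1)@(9, 3): e=[125,10,25] → #
    (5,1)@(11, 3): e=[157,10,-7] → ·
    (1,2)@(3, 5): e=[-9,30,139] → ·
    (2,2)@(5, 5): e=[23,30,107] → #
    (5,2)@(11, 5): e=[119,30,11] → #
    (6,2)@(13, 5): e=[151,30,-21] → ·
    (2,3)@(5, 7): e=[-15,50,125] → ·
    (3,3)@(7, 7): e=[17,50,93] → #
    (6,3)@(13, 7): e=[113,50,-3] → ·
  covered (19 px):
    · · · · · · · · · · ·
    · # # # # · · · · · ·
    · · # # # # · · · · ·
    · · · # # # · · · · ·
    · · · · # # # · · · ·
    · · · · · # # # · · ·
    · · · · · · · # · · ·
    · · · · · · · · # · ·
    · · · · · · · · · · ·
    · · · · · · · · · · ·
    · · · · · · · · · · ·
T3:
  2·area = 46
  edge (20, 12)→(17, 19): d=(-3,7) right/bottom  bias=-1
  edge (17, 19)→(16, 6): d=(-1,-13) top-left  bias=+0
  edge (16, 6)→(20, 12): d=(4,6) right/bottom  bias=-1
    (8,4)@(17, 9): e=[30,10,6] → #
    (9,4)@(19, 9): e=[16,36,-6] → ·
    (8,5)@(17, 11): e=[24,8,14] → #
    (9,5)@(19, 11): e=[10,34,2] → #
    (10,5)@(21, 11): e=[-4,60,-10] → ·
    (8,6)@(17, 13): e=[18,6,22] → #
    (10,6)@(21, 13): e=[-10,58,-2] → ·
    (8,7)@(17, 15): e=[12,4,30] → #
    (9,7)@(19, 15): e=[-2,30,18] → ·
    (8,8)@(17, 17): e=[6,2,38] → #
    (9,8)@(19, 17): e=[-8,28,26] → ·
    (8,9)@(17, 19): e=[0,0,46] → ·  [on edge]
  covered (7 px):
    · · · · · · · · · · ·
    · · · · · · · · · · ·
    · · · · · · · · · · ·
    · · · · · · · · · · ·
    · · · · · · · · # · ·
    · · · · · · · · # # ·
    · · · · · · · · # # ·
    · · · · · · · · # · ·
    · · · · · · · · # · ·
    · · · · · · · · · · ·
    · · · · · · · · · · ·
T4:
  2·area = 80
  edge (14, 12)→(8, 4): d=(-6,-8) top-left  bias=+0
  edge (8, 4)→(18, 4): d=(10,0) top-left  bias=+0
  edge (18, 4)→(14, 12): d=(-4,8) right/bottom  bias=-1
    (4,2)@(9, 5): e=[2,10,68] → #
    (5,2)@(11, 5): e=[18,10,52] → #
    (6,2)@(13, 5): e=[34,10,36] → #
    (7,2)@(15, 5): e=[50,10,20] → #
    (8,2)@(17, 5): e=[66,10,4] → #
    (9,2)@(19, 5): e=[82,10,-12] → ·
    (4,3)@(9, 7): e=[-10,30,60] → ·
    (5,3)@(11, 7): e=[6,30,44] → #
    (8,3)@(17, 7): e=[54,30,-4] → ·
    (5,4)@(11, 9): e=[-6,50,36] → ·
    (6,4)@(13, 9): e=[10,50,20] → #
    (8,4)@(17, 9): e=[42,50,-12] → ·
  covered (10 px):
    · · · · · · · · · · ·
    · · · · · · · · · · ·
    · · · · # # # # # · ·
    · · · · · # # # · · ·
    · · · · · · # # · · ·
    · · · · · · · · · · ·
    · · · · · · · · · · ·
    · · · · · · · · · · ·
    · · · · · · · · · · ·
    · · · · · · · · · · ·
    · · · · · · · · · · ·

Answer: 95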